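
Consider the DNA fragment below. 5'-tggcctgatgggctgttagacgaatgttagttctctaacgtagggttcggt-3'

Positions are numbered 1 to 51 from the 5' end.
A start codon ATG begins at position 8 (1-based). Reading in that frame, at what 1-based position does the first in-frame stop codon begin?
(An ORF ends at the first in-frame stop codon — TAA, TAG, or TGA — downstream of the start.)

17

Codons from position 8: ATG (8–10), GGC (11–13), TGT (14–16), TAG (17–19).
TAG is a stop codon; it begins at position 17.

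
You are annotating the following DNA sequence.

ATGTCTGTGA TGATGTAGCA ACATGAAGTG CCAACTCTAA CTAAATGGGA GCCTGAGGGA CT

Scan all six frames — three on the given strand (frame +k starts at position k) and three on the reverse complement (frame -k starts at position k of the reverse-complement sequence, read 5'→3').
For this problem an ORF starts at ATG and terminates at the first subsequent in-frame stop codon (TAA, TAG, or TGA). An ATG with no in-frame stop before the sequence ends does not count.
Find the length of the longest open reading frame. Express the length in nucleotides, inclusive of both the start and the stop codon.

18

Reverse complement (5'→3'): AGTCCCTCAGGCTCCCATTTAGTTAGAGTTGGCACTTCATGTTGCTACATCATCACAGACAT
Frame +1: ATG TCT GTG ATG ATG TAG CAA CAT GAA GTG CCA ACT CTA ACT AAA TGG GAG CCT GAG GGA — ATG at 1, stop TAG at 16 → 18 nt; ATG at 10, stop TAG at 16 → 9 nt; ATG at 13, stop TAG at 16 → 6 nt.
Frame +2: TGT CTG TGA TGA TGT AGC AAC ATG AAG TGC CAA CTC TAA CTA AAT GGG AGC CTG AGG GAC — ATG at 23, stop TAA at 38 → 18 nt.
Frame +3: GTC TGT GAT GAT GTA GCA ACA TGA AGT GCC AAC TCT AAC TAA ATG GGA GCC TGA GGG ACT — ATG at 45, stop TGA at 54 → 12 nt.
Frame -1: AGT CCC TCA GGC TCC CAT TTA GTT AGA GTT GGC ACT TCA TGT TGC TAC ATC ATC ACA GAC — no ATG→stop ORF.
Frame -2: GTC CCT CAG GCT CCC ATT TAG TTA GAG TTG GCA CTT CAT GTT GCT ACA TCA TCA CAG ACA — no ATG→stop ORF.
Frame -3: TCC CTC AGG CTC CCA TTT AGT TAG AGT TGG CAC TTC ATG TTG CTA CAT CAT CAC AGA CAT — no ATG→stop ORF.
Longest: frame +1, positions 1–18, 18 nt = 6 codons = 5 aa. → 18 nucleotides.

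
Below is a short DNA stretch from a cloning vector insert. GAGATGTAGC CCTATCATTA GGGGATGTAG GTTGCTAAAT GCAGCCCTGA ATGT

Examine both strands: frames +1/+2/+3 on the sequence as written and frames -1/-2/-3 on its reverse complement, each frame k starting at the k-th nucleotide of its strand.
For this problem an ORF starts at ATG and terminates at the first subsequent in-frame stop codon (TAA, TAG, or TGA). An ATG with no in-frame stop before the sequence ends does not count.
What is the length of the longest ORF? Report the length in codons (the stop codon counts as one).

4

Reverse complement (5'→3'): ACATTCAGGGCTGCATTTAGCAACCTACATCCCCTAATGATAGGGCTACATCTC
Frame +1: GAG ATG TAG CCC TAT CAT TAG GGG ATG TAG GTT GCT AAA TGC AGC CCT GAA TGT — ATG at 4, stop TAG at 7 → 6 nt; ATG at 25, stop TAG at 28 → 6 nt.
Frame +2: AGA TGT AGC CCT ATC ATT AGG GGA TGT AGG TTG CTA AAT GCA GCC CTG AAT — no ATG→stop ORF.
Frame +3: GAT GTA GCC CTA TCA TTA GGG GAT GTA GGT TGC TAA ATG CAG CCC TGA ATG — ATG at 39, stop TGA at 48 → 12 nt.
Frame -1: ACA TTC AGG GCT GCA TTT AGC AAC CTA CAT CCC CTA ATG ATA GGG CTA CAT CTC — no ATG→stop ORF.
Frame -2: CAT TCA GGG CTG CAT TTA GCA ACC TAC ATC CCC TAA TGA TAG GGC TAC ATC — no ATG→stop ORF.
Frame -3: ATT CAG GGC TGC ATT TAG CAA CCT ACA TCC CCT AAT GAT AGG GCT ACA TCT — no ATG→stop ORF.
Longest: frame +3, positions 39–50, 12 nt = 4 codons = 3 aa. → 4 codons.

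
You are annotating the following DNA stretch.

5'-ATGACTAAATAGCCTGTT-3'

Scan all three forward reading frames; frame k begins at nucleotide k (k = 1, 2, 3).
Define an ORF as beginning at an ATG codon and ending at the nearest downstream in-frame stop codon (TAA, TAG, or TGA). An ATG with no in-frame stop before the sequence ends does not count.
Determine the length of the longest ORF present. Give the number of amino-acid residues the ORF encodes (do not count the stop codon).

3

Frame 1: ATG ACT AAA TAG CCT GTT — ATG at 1, stop TAG at 10 → 12 nt.
Frame 2: TGA CTA AAT AGC CTG — no ATG→stop ORF.
Frame 3: GAC TAA ATA GCC TGT — no ATG→stop ORF.
Longest: frame 1, positions 1–12, 12 nt = 4 codons = 3 aa. → 3 amino acids.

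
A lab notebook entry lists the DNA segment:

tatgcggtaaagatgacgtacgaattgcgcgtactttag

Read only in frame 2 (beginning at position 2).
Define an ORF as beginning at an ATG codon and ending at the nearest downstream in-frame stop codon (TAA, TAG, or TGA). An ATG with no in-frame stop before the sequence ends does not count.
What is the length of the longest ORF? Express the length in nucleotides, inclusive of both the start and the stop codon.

Frame 2: ATG CGG TAA AGA TGA CGT ACG AAT TGC GCG TAC TTT — ATG at 2, stop TAA at 8 → 9 nt.
Longest: frame 2, positions 2–10, 9 nt = 3 codons = 2 aa. → 9 nucleotides.

9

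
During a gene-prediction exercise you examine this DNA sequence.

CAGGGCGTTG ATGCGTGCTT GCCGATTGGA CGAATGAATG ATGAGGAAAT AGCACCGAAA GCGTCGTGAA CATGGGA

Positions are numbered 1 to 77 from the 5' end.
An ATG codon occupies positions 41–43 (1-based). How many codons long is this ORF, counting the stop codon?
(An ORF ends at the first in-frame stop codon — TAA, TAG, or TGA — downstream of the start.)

Codons from position 41: ATG (41–43), AGG (44–46), AAA (47–49), TAG (50–52).
TAG is the first in-frame stop; that's 4 codons including the stop.

4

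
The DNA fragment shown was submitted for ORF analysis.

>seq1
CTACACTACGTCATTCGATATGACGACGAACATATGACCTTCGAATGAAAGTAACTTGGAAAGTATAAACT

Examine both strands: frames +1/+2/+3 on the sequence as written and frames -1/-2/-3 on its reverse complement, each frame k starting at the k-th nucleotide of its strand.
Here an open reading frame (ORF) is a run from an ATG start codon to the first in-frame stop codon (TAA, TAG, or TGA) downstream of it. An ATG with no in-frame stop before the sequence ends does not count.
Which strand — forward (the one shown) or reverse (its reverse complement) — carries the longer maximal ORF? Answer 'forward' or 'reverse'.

Reverse complement (5'→3'): AGTTTATACTTTCCAAGTTACTTTCATTCGAAGGTCATATGTTCGTCGTCATATCGAATGACGTAGTGTAG
Frame +1: CTA CAC TAC GTC ATT CGA TAT GAC GAC GAA CAT ATG ACC TTC GAA TGA AAG TAA CTT GGA AAG TAT AAA — ATG at 34, stop TGA at 46 → 15 nt.
Frame +2: TAC ACT ACG TCA TTC GAT ATG ACG ACG AAC ATA TGA CCT TCG AAT GAA AGT AAC TTG GAA AGT ATA AAC — ATG at 20, stop TGA at 35 → 18 nt.
Frame +3: ACA CTA CGT CAT TCG ATA TGA CGA CGA ACA TAT GAC CTT CGA ATG AAA GTA ACT TGG AAA GTA TAA ACT — ATG at 45, stop TAA at 66 → 24 nt.
Frame -1: AGT TTA TAC TTT CCA AGT TAC TTT CAT TCG AAG GTC ATA TGT TCG TCG TCA TAT CGA ATG ACG TAG TGT — ATG at 58, stop TAG at 64 → 9 nt.
Frame -2: GTT TAT ACT TTC CAA GTT ACT TTC ATT CGA AGG TCA TAT GTT CGT CGT CAT ATC GAA TGA CGT AGT GTA — no ATG→stop ORF.
Frame -3: TTT ATA CTT TCC AAG TTA CTT TCA TTC GAA GGT CAT ATG TTC GTC GTC ATA TCG AAT GAC GTA GTG TAG — ATG at 39, stop TAG at 69 → 33 nt.
Forward-strand max 24 nt; reverse-strand max 33 nt. The reverse strand has the longer ORF.

reverse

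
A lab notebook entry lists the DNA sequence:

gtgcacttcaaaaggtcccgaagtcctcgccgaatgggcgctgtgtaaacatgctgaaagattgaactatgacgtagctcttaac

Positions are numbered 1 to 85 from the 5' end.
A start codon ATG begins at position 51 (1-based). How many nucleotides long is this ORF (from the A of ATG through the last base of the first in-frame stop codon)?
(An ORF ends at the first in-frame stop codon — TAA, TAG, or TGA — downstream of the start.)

Codons from position 51: ATG (51–53), CTG (54–56), AAA (57–59), GAT (60–62), TGA (63–65).
TGA is the first in-frame stop; ORF spans 51–65, 15 nucleotides.

15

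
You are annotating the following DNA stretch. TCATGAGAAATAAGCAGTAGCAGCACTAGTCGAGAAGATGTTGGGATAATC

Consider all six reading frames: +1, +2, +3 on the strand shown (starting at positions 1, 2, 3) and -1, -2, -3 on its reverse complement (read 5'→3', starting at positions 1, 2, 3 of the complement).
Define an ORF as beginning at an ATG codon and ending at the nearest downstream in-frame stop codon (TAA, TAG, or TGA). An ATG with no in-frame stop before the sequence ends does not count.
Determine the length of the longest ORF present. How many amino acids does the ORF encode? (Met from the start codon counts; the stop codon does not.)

Reverse complement (5'→3'): GATTATCCCAACATCTTCTCGACTAGTGCTGCTACTGCTTATTTCTCATGA
Frame +1: TCA TGA GAA ATA AGC AGT AGC AGC ACT AGT CGA GAA GAT GTT GGG ATA ATC — no ATG→stop ORF.
Frame +2: CAT GAG AAA TAA GCA GTA GCA GCA CTA GTC GAG AAG ATG TTG GGA TAA — ATG at 38, stop TAA at 47 → 12 nt.
Frame +3: ATG AGA AAT AAG CAG TAG CAG CAC TAG TCG AGA AGA TGT TGG GAT AAT — ATG at 3, stop TAG at 18 → 18 nt.
Frame -1: GAT TAT CCC AAC ATC TTC TCG ACT AGT GCT GCT ACT GCT TAT TTC TCA TGA — no ATG→stop ORF.
Frame -2: ATT ATC CCA ACA TCT TCT CGA CTA GTG CTG CTA CTG CTT ATT TCT CAT — no ATG→stop ORF.
Frame -3: TTA TCC CAA CAT CTT CTC GAC TAG TGC TGC TAC TGC TTA TTT CTC ATG — no ATG→stop ORF.
Longest: frame +3, positions 3–20, 18 nt = 6 codons = 5 aa. → 5 amino acids.

5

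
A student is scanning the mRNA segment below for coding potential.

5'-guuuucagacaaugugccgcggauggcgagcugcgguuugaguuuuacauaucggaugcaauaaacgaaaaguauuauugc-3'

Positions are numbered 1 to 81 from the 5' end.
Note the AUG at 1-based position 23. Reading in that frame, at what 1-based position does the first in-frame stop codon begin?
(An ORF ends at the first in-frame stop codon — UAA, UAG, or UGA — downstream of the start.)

62

Codons from position 23: AUG (23–25), GCG (26–28), AGC (29–31), UGC (32–34), GGU (35–37), UUG (38–40), AGU (41–43), UUU (44–46), ACA (47–49), UAU (50–52), CGG (53–55), AUG (56–58), CAA (59–61), UAA (62–64).
UAA is a stop codon; it begins at position 62.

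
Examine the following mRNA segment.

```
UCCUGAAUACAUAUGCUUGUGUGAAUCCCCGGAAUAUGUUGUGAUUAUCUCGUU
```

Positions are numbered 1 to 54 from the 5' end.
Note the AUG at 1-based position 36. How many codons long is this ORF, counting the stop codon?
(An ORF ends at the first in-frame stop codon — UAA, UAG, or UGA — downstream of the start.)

Codons from position 36: AUG (36–38), UUG (39–41), UGA (42–44).
UGA is the first in-frame stop; that's 3 codons including the stop.

3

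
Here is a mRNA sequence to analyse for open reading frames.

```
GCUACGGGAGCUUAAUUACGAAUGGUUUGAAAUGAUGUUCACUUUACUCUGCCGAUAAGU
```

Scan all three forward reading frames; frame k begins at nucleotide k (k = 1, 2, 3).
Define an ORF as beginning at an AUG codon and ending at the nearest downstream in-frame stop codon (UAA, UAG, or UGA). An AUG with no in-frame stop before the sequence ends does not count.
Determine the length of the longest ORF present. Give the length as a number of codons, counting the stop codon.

Frame 1: GCU ACG GGA GCU UAA UUA CGA AUG GUU UGA AAU GAU GUU CAC UUU ACU CUG CCG AUA AGU — AUG at 22, stop UGA at 28 → 9 nt.
Frame 2: CUA CGG GAG CUU AAU UAC GAA UGG UUU GAA AUG AUG UUC ACU UUA CUC UGC CGA UAA — AUG at 32, stop UAA at 56 → 27 nt; AUG at 35, stop UAA at 56 → 24 nt.
Frame 3: UAC GGG AGC UUA AUU ACG AAU GGU UUG AAA UGA UGU UCA CUU UAC UCU GCC GAU AAG — no AUG→stop ORF.
Longest: frame 2, positions 32–58, 27 nt = 9 codons = 8 aa. → 9 codons.

9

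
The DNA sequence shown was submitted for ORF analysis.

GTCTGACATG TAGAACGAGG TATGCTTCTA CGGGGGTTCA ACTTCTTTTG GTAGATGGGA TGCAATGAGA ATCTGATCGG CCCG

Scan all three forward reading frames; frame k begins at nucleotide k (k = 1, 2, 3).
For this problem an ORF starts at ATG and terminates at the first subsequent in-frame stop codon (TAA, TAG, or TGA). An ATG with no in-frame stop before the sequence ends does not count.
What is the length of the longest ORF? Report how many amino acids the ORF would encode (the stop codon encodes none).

Frame 1: GTC TGA CAT GTA GAA CGA GGT ATG CTT CTA CGG GGG TTC AAC TTC TTT TGG TAG ATG GGA TGC AAT GAG AAT CTG ATC GGC CCG — ATG at 22, stop TAG at 52 → 33 nt.
Frame 2: TCT GAC ATG TAG AAC GAG GTA TGC TTC TAC GGG GGT TCA ACT TCT TTT GGT AGA TGG GAT GCA ATG AGA ATC TGA TCG GCC — ATG at 8, stop TAG at 11 → 6 nt; ATG at 65, stop TGA at 74 → 12 nt.
Frame 3: CTG ACA TGT AGA ACG AGG TAT GCT TCT ACG GGG GTT CAA CTT CTT TTG GTA GAT GGG ATG CAA TGA GAA TCT GAT CGG CCC — ATG at 60, stop TGA at 66 → 9 nt.
Longest: frame 1, positions 22–54, 33 nt = 11 codons = 10 aa. → 10 amino acids.

10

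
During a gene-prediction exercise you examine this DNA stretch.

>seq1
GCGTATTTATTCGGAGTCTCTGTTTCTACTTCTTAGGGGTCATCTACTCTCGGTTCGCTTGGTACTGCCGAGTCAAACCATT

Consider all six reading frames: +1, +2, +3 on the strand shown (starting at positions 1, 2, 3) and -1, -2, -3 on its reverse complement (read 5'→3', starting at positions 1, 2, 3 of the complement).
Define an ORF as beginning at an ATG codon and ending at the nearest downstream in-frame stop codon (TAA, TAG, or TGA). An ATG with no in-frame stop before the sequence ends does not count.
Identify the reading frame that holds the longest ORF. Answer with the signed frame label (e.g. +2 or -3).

Reverse complement (5'→3'): AATGGTTTGACTCGGCAGTACCAAGCGAACCGAGAGTAGATGACCCCTAAGAAGTAGAAACAGAGACTCCGAATAAATACGC
Frame +1: GCG TAT TTA TTC GGA GTC TCT GTT TCT ACT TCT TAG GGG TCA TCT ACT CTC GGT TCG CTT GGT ACT GCC GAG TCA AAC CAT — no ATG→stop ORF.
Frame +2: CGT ATT TAT TCG GAG TCT CTG TTT CTA CTT CTT AGG GGT CAT CTA CTC TCG GTT CGC TTG GTA CTG CCG AGT CAA ACC ATT — no ATG→stop ORF.
Frame +3: GTA TTT ATT CGG AGT CTC TGT TTC TAC TTC TTA GGG GTC ATC TAC TCT CGG TTC GCT TGG TAC TGC CGA GTC AAA CCA — no ATG→stop ORF.
Frame -1: AAT GGT TTG ACT CGG CAG TAC CAA GCG AAC CGA GAG TAG ATG ACC CCT AAG AAG TAG AAA CAG AGA CTC CGA ATA AAT ACG — ATG at 40, stop TAG at 55 → 18 nt.
Frame -2: ATG GTT TGA CTC GGC AGT ACC AAG CGA ACC GAG AGT AGA TGA CCC CTA AGA AGT AGA AAC AGA GAC TCC GAA TAA ATA CGC — ATG at 2, stop TGA at 8 → 9 nt.
Frame -3: TGG TTT GAC TCG GCA GTA CCA AGC GAA CCG AGA GTA GAT GAC CCC TAA GAA GTA GAA ACA GAG ACT CCG AAT AAA TAC — no ATG→stop ORF.
Longest ORF is 18 nt in frame -1 (positions 40–57).

-1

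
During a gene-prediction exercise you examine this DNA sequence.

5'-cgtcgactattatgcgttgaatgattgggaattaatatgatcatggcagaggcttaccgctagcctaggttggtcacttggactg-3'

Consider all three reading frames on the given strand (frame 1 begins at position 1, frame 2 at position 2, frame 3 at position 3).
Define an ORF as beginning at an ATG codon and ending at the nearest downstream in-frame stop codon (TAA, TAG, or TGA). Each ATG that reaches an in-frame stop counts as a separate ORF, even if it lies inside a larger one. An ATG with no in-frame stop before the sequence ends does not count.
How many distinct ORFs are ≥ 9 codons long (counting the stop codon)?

Frame 1: CGT CGA CTA TTA TGC GTT GAA TGA TTG GGA ATT AAT ATG ATC ATG GCA GAG GCT TAC CGC TAG CCT AGG TTG GTC ACT TGG ACT — ATG at 37, stop TAG at 61 → 27 nt; ATG at 43, stop TAG at 61 → 21 nt.
Frame 2: GTC GAC TAT TAT GCG TTG AAT GAT TGG GAA TTA ATA TGA TCA TGG CAG AGG CTT ACC GCT AGC CTA GGT TGG TCA CTT GGA CTG — no ATG→stop ORF.
Frame 3: TCG ACT ATT ATG CGT TGA ATG ATT GGG AAT TAA TAT GAT CAT GGC AGA GGC TTA CCG CTA GCC TAG GTT GGT CAC TTG GAC — ATG at 12, stop TGA at 18 → 9 nt; ATG at 21, stop TAA at 33 → 15 nt.
ORFs ≥ 9 codons: frame 1 37–63 (9 codons). Count = 1.

1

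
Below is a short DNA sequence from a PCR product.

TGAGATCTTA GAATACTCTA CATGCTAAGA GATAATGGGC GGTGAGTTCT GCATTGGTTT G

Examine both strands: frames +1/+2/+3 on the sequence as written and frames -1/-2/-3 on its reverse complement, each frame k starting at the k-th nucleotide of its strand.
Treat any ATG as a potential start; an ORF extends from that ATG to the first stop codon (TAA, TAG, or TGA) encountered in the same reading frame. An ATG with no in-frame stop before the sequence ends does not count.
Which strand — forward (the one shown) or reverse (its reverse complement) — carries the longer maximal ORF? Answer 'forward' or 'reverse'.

Reverse complement (5'→3'): CAAACCAATGCAGAACTCACCGCCCATTATCTCTTAGCATGTAGAGTATTCTAAGATCTCA
Frame +1: TGA GAT CTT AGA ATA CTC TAC ATG CTA AGA GAT AAT GGG CGG TGA GTT CTG CAT TGG TTT — ATG at 22, stop TGA at 43 → 24 nt.
Frame +2: GAG ATC TTA GAA TAC TCT ACA TGC TAA GAG ATA ATG GGC GGT GAG TTC TGC ATT GGT TTG — no ATG→stop ORF.
Frame +3: AGA TCT TAG AAT ACT CTA CAT GCT AAG AGA TAA TGG GCG GTG AGT TCT GCA TTG GTT — no ATG→stop ORF.
Frame -1: CAA ACC AAT GCA GAA CTC ACC GCC CAT TAT CTC TTA GCA TGT AGA GTA TTC TAA GAT CTC — no ATG→stop ORF.
Frame -2: AAA CCA ATG CAG AAC TCA CCG CCC ATT ATC TCT TAG CAT GTA GAG TAT TCT AAG ATC TCA — ATG at 8, stop TAG at 35 → 30 nt.
Frame -3: AAC CAA TGC AGA ACT CAC CGC CCA TTA TCT CTT AGC ATG TAG AGT ATT CTA AGA TCT — ATG at 39, stop TAG at 42 → 6 nt.
Forward-strand max 24 nt; reverse-strand max 30 nt. The reverse strand has the longer ORF.

reverse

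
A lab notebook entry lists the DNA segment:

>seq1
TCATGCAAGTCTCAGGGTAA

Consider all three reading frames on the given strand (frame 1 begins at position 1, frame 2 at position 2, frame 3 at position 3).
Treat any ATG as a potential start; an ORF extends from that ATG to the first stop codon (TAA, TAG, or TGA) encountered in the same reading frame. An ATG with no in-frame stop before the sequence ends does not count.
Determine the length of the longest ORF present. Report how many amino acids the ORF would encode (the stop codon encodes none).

5

Frame 1: TCA TGC AAG TCT CAG GGT — no ATG→stop ORF.
Frame 2: CAT GCA AGT CTC AGG GTA — no ATG→stop ORF.
Frame 3: ATG CAA GTC TCA GGG TAA — ATG at 3, stop TAA at 18 → 18 nt.
Longest: frame 3, positions 3–20, 18 nt = 6 codons = 5 aa. → 5 amino acids.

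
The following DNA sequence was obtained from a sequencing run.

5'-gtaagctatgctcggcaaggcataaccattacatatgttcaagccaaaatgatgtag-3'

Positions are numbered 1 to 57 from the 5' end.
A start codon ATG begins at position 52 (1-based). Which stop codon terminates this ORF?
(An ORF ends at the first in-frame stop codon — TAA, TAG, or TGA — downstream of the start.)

Codons from position 52: ATG (52–54), TAG (55–57).
The first in-frame stop codon is TAG.

TAG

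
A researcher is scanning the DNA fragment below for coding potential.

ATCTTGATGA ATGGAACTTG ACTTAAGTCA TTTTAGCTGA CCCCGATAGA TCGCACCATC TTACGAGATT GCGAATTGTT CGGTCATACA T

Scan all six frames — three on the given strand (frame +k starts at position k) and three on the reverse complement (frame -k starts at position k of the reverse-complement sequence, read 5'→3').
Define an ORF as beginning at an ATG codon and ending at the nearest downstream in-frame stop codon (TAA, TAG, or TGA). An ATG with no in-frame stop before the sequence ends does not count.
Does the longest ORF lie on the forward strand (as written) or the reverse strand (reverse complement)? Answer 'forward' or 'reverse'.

Reverse complement (5'→3'): ATGTATGACCGAACAATTCGCAATCTCGTAAGATGGTGCGATCTATCGGGGTCAGCTAAAATGACTTAAGTCAAGTTCCATTCATCAAGAT
Frame +1: ATC TTG ATG AAT GGA ACT TGA CTT AAG TCA TTT TAG CTG ACC CCG ATA GAT CGC ACC ATC TTA CGA GAT TGC GAA TTG TTC GGT CAT ACA — ATG at 7, stop TGA at 19 → 15 nt.
Frame +2: TCT TGA TGA ATG GAA CTT GAC TTA AGT CAT TTT AGC TGA CCC CGA TAG ATC GCA CCA TCT TAC GAG ATT GCG AAT TGT TCG GTC ATA CAT — ATG at 11, stop TGA at 38 → 30 nt.
Frame +3: CTT GAT GAA TGG AAC TTG ACT TAA GTC ATT TTA GCT GAC CCC GAT AGA TCG CAC CAT CTT ACG AGA TTG CGA ATT GTT CGG TCA TAC — no ATG→stop ORF.
Frame -1: ATG TAT GAC CGA ACA ATT CGC AAT CTC GTA AGA TGG TGC GAT CTA TCG GGG TCA GCT AAA ATG ACT TAA GTC AAG TTC CAT TCA TCA AGA — ATG at 1, stop TAA at 67 → 69 nt; ATG at 61, stop TAA at 67 → 9 nt.
Frame -2: TGT ATG ACC GAA CAA TTC GCA ATC TCG TAA GAT GGT GCG ATC TAT CGG GGT CAG CTA AAA TGA CTT AAG TCA AGT TCC ATT CAT CAA GAT — ATG at 5, stop TAA at 29 → 27 nt.
Frame -3: GTA TGA CCG AAC AAT TCG CAA TCT CGT AAG ATG GTG CGA TCT ATC GGG GTC AGC TAA AAT GAC TTA AGT CAA GTT CCA TTC ATC AAG — ATG at 33, stop TAA at 57 → 27 nt.
Forward-strand max 30 nt; reverse-strand max 69 nt. The reverse strand has the longer ORF.

reverse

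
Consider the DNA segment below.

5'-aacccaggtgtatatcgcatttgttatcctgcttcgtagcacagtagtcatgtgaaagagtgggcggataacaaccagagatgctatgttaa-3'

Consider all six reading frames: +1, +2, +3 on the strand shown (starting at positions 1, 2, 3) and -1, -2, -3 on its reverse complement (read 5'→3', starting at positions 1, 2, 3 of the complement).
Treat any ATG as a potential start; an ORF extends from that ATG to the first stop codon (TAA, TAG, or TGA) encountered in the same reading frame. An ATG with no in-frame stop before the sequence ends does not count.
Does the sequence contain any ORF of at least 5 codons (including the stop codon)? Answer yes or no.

no

Reverse complement (5'→3'): TTAACATAGCATCTCTGGTTGTTATCCGCCCACTCTTTCACATGACTACTGTGCTACGAAGCAGGATAACAAATGCGATATACACCTGGGTT
Frame +1: AAC CCA GGT GTA TAT CGC ATT TGT TAT CCT GCT TCG TAG CAC AGT AGT CAT GTG AAA GAG TGG GCG GAT AAC AAC CAG AGA TGC TAT GTT — no ATG→stop ORF.
Frame +2: ACC CAG GTG TAT ATC GCA TTT GTT ATC CTG CTT CGT AGC ACA GTA GTC ATG TGA AAG AGT GGG CGG ATA ACA ACC AGA GAT GCT ATG TTA — ATG at 50, stop TGA at 53 → 6 nt.
Frame +3: CCC AGG TGT ATA TCG CAT TTG TTA TCC TGC TTC GTA GCA CAG TAG TCA TGT GAA AGA GTG GGC GGA TAA CAA CCA GAG ATG CTA TGT TAA — ATG at 81, stop TAA at 90 → 12 nt.
Frame -1: TTA ACA TAG CAT CTC TGG TTG TTA TCC GCC CAC TCT TTC ACA TGA CTA CTG TGC TAC GAA GCA GGA TAA CAA ATG CGA TAT ACA CCT GGG — no ATG→stop ORF.
Frame -2: TAA CAT AGC ATC TCT GGT TGT TAT CCG CCC ACT CTT TCA CAT GAC TAC TGT GCT ACG AAG CAG GAT AAC AAA TGC GAT ATA CAC CTG GGT — no ATG→stop ORF.
Frame -3: AAC ATA GCA TCT CTG GTT GTT ATC CGC CCA CTC TTT CAC ATG ACT ACT GTG CTA CGA AGC AGG ATA ACA AAT GCG ATA TAC ACC TGG GTT — no ATG→stop ORF.
Largest ORF found is 4 codons < 5, so no.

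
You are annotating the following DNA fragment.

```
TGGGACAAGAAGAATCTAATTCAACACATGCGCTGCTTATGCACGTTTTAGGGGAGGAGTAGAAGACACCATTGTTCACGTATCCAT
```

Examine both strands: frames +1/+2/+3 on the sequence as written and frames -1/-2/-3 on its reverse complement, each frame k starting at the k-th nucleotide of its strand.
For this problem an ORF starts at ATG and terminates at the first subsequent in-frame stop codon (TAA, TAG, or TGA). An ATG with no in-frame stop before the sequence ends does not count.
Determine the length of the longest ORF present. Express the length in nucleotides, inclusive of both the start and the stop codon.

Reverse complement (5'→3'): ATGGATACGTGAACAATGGTGTCTTCTACTCCTCCCCTAAAACGTGCATAAGCAGCGCATGTGTTGAATTAGATTCTTCTTGTCCCA
Frame +1: TGG GAC AAG AAG AAT CTA ATT CAA CAC ATG CGC TGC TTA TGC ACG TTT TAG GGG AGG AGT AGA AGA CAC CAT TGT TCA CGT ATC CAT — ATG at 28, stop TAG at 49 → 24 nt.
Frame +2: GGG ACA AGA AGA ATC TAA TTC AAC ACA TGC GCT GCT TAT GCA CGT TTT AGG GGA GGA GTA GAA GAC ACC ATT GTT CAC GTA TCC — no ATG→stop ORF.
Frame +3: GGA CAA GAA GAA TCT AAT TCA ACA CAT GCG CTG CTT ATG CAC GTT TTA GGG GAG GAG TAG AAG ACA CCA TTG TTC ACG TAT CCA — ATG at 39, stop TAG at 60 → 24 nt.
Frame -1: ATG GAT ACG TGA ACA ATG GTG TCT TCT ACT CCT CCC CTA AAA CGT GCA TAA GCA GCG CAT GTG TTG AAT TAG ATT CTT CTT GTC CCA — ATG at 1, stop TGA at 10 → 12 nt; ATG at 16, stop TAA at 49 → 36 nt.
Frame -2: TGG ATA CGT GAA CAA TGG TGT CTT CTA CTC CTC CCC TAA AAC GTG CAT AAG CAG CGC ATG TGT TGA ATT AGA TTC TTC TTG TCC — ATG at 59, stop TGA at 65 → 9 nt.
Frame -3: GGA TAC GTG AAC AAT GGT GTC TTC TAC TCC TCC CCT AAA ACG TGC ATA AGC AGC GCA TGT GTT GAA TTA GAT TCT TCT TGT CCC — no ATG→stop ORF.
Longest: frame -1, positions 16–51, 36 nt = 12 codons = 11 aa. → 36 nucleotides.

36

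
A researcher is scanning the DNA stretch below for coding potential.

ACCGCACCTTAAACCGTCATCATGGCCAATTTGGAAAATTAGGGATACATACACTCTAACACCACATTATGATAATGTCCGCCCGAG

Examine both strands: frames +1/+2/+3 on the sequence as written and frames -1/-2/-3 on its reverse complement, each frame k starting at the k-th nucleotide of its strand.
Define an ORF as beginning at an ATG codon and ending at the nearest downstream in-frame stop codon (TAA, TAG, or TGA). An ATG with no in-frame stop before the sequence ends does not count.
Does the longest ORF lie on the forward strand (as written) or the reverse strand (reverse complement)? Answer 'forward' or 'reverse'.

forward

Reverse complement (5'→3'): CTCGGGCGGACATTATCATAATGTGGTGTTAGAGTGTATGTATCCCTAATTTTCCAAATTGGCCATGATGACGGTTTAAGGTGCGGT
Frame +1: ACC GCA CCT TAA ACC GTC ATC ATG GCC AAT TTG GAA AAT TAG GGA TAC ATA CAC TCT AAC ACC ACA TTA TGA TAA TGT CCG CCC GAG — ATG at 22, stop TAG at 40 → 21 nt.
Frame +2: CCG CAC CTT AAA CCG TCA TCA TGG CCA ATT TGG AAA ATT AGG GAT ACA TAC ACT CTA ACA CCA CAT TAT GAT AAT GTC CGC CCG — no ATG→stop ORF.
Frame +3: CGC ACC TTA AAC CGT CAT CAT GGC CAA TTT GGA AAA TTA GGG ATA CAT ACA CTC TAA CAC CAC ATT ATG ATA ATG TCC GCC CGA — no ATG→stop ORF.
Frame -1: CTC GGG CGG ACA TTA TCA TAA TGT GGT GTT AGA GTG TAT GTA TCC CTA ATT TTC CAA ATT GGC CAT GAT GAC GGT TTA AGG TGC GGT — no ATG→stop ORF.
Frame -2: TCG GGC GGA CAT TAT CAT AAT GTG GTG TTA GAG TGT ATG TAT CCC TAA TTT TCC AAA TTG GCC ATG ATG ACG GTT TAA GGT GCG — ATG at 38, stop TAA at 47 → 12 nt; ATG at 65, stop TAA at 77 → 15 nt; ATG at 68, stop TAA at 77 → 12 nt.
Frame -3: CGG GCG GAC ATT ATC ATA ATG TGG TGT TAG AGT GTA TGT ATC CCT AAT TTT CCA AAT TGG CCA TGA TGA CGG TTT AAG GTG CGG — ATG at 21, stop TAG at 30 → 12 nt.
Forward-strand max 21 nt; reverse-strand max 15 nt. The forward strand has the longer ORF.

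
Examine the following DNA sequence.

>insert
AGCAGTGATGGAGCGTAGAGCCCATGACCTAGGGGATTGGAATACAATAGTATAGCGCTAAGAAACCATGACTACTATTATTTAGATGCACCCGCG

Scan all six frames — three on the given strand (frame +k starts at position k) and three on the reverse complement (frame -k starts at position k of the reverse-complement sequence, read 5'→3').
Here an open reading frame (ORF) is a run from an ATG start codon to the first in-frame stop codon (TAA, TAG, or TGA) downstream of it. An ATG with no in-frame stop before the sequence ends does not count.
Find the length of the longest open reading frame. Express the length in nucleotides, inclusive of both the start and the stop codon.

48

Reverse complement (5'→3'): CGCGGGTGCATCTAAATAATAGTAGTCATGGTTTCTTAGCGCTATACTATTGTATTCCAATCCCCTAGGTCATGGGCTCTACGCTCCATCACTGCT
Frame +1: AGC AGT GAT GGA GCG TAG AGC CCA TGA CCT AGG GGA TTG GAA TAC AAT AGT ATA GCG CTA AGA AAC CAT GAC TAC TAT TAT TTA GAT GCA CCC GCG — no ATG→stop ORF.
Frame +2: GCA GTG ATG GAG CGT AGA GCC CAT GAC CTA GGG GAT TGG AAT ACA ATA GTA TAG CGC TAA GAA ACC ATG ACT ACT ATT ATT TAG ATG CAC CCG — ATG at 8, stop TAG at 53 → 48 nt; ATG at 68, stop TAG at 83 → 18 nt.
Frame +3: CAG TGA TGG AGC GTA GAG CCC ATG ACC TAG GGG ATT GGA ATA CAA TAG TAT AGC GCT AAG AAA CCA TGA CTA CTA TTA TTT AGA TGC ACC CGC — ATG at 24, stop TAG at 30 → 9 nt.
Frame -1: CGC GGG TGC ATC TAA ATA ATA GTA GTC ATG GTT TCT TAG CGC TAT ACT ATT GTA TTC CAA TCC CCT AGG TCA TGG GCT CTA CGC TCC ATC ACT GCT — ATG at 28, stop TAG at 37 → 12 nt.
Frame -2: GCG GGT GCA TCT AAA TAA TAG TAG TCA TGG TTT CTT AGC GCT ATA CTA TTG TAT TCC AAT CCC CTA GGT CAT GGG CTC TAC GCT CCA TCA CTG — no ATG→stop ORF.
Frame -3: CGG GTG CAT CTA AAT AAT AGT AGT CAT GGT TTC TTA GCG CTA TAC TAT TGT ATT CCA ATC CCC TAG GTC ATG GGC TCT ACG CTC CAT CAC TGC — no ATG→stop ORF.
Longest: frame +2, positions 8–55, 48 nt = 16 codons = 15 aa. → 48 nucleotides.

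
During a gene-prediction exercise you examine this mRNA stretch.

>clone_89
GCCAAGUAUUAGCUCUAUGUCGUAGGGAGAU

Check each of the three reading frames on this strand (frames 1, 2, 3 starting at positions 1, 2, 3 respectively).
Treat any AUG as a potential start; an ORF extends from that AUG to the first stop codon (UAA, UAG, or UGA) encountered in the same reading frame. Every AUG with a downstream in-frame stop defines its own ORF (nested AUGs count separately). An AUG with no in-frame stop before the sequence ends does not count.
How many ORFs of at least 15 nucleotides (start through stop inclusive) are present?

Frame 1: GCC AAG UAU UAG CUC UAU GUC GUA GGG AGA — no AUG→stop ORF.
Frame 2: CCA AGU AUU AGC UCU AUG UCG UAG GGA GAU — AUG at 17, stop UAG at 23 → 9 nt.
Frame 3: CAA GUA UUA GCU CUA UGU CGU AGG GAG — no AUG→stop ORF.
No ORF reaches 15 nucleotides. Count = 0.

0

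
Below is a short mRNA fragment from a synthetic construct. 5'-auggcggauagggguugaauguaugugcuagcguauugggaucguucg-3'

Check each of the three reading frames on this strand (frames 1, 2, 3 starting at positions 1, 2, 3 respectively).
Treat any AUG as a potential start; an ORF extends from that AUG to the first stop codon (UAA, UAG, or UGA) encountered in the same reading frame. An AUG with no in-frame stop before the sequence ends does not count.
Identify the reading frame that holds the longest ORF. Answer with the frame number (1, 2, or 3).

Frame 1: AUG GCG GAU AGG GGU UGA AUG UAU GUG CUA GCG UAU UGG GAU CGU UCG — AUG at 1, stop UGA at 16 → 18 nt.
Frame 2: UGG CGG AUA GGG GUU GAA UGU AUG UGC UAG CGU AUU GGG AUC GUU — AUG at 23, stop UAG at 29 → 9 nt.
Frame 3: GGC GGA UAG GGG UUG AAU GUA UGU GCU AGC GUA UUG GGA UCG UUC — no AUG→stop ORF.
Longest ORF is 18 nt in frame 1 (positions 1–18).

1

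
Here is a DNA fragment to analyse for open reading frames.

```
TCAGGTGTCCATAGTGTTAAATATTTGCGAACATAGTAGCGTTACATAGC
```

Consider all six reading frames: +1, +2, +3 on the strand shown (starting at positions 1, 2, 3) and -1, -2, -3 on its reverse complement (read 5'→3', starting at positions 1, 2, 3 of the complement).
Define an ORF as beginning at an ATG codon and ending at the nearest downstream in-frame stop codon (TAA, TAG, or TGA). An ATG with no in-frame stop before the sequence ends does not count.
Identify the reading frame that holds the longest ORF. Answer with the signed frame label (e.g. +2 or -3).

-2

Reverse complement (5'→3'): GCTATGTAACGCTACTATGTTCGCAAATATTTAACACTATGGACACCTGA
Frame +1: TCA GGT GTC CAT AGT GTT AAA TAT TTG CGA ACA TAG TAG CGT TAC ATA — no ATG→stop ORF.
Frame +2: CAG GTG TCC ATA GTG TTA AAT ATT TGC GAA CAT AGT AGC GTT ACA TAG — no ATG→stop ORF.
Frame +3: AGG TGT CCA TAG TGT TAA ATA TTT GCG AAC ATA GTA GCG TTA CAT AGC — no ATG→stop ORF.
Frame -1: GCT ATG TAA CGC TAC TAT GTT CGC AAA TAT TTA ACA CTA TGG ACA CCT — ATG at 4, stop TAA at 7 → 6 nt.
Frame -2: CTA TGT AAC GCT ACT ATG TTC GCA AAT ATT TAA CAC TAT GGA CAC CTG — ATG at 17, stop TAA at 32 → 18 nt.
Frame -3: TAT GTA ACG CTA CTA TGT TCG CAA ATA TTT AAC ACT ATG GAC ACC TGA — ATG at 39, stop TGA at 48 → 12 nt.
Longest ORF is 18 nt in frame -2 (positions 17–34).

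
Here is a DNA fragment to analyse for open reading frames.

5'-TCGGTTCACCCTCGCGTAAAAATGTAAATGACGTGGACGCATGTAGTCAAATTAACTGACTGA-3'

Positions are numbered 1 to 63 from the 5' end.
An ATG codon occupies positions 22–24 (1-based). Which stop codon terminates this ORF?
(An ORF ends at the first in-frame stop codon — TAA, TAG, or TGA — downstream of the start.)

Codons from position 22: ATG (22–24), TAA (25–27).
The first in-frame stop codon is TAA.

TAA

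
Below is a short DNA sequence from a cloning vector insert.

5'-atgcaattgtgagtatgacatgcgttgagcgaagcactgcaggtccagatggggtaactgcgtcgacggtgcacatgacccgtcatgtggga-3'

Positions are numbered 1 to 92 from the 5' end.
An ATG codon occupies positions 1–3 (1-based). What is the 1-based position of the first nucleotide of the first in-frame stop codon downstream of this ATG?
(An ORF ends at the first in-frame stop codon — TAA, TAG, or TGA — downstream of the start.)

10

Codons from position 1: ATG (1–3), CAA (4–6), TTG (7–9), TGA (10–12).
TGA is a stop codon; it begins at position 10.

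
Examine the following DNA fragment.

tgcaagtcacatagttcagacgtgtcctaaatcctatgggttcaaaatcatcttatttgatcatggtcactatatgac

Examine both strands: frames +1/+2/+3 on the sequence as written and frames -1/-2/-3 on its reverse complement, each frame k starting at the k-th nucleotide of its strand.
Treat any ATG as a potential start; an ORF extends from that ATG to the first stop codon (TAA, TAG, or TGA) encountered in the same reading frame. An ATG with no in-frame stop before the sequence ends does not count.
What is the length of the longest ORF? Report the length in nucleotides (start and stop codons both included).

42

Reverse complement (5'→3'): GTCATATAGTGACCATGATCAAATAAGATGATTTTGAACCCATAGGATTTAGGACACGTCTGAACTATGTGACTTGCA
Frame +1: TGC AAG TCA CAT AGT TCA GAC GTG TCC TAA ATC CTA TGG GTT CAA AAT CAT CTT ATT TGA TCA TGG TCA CTA TAT GAC — no ATG→stop ORF.
Frame +2: GCA AGT CAC ATA GTT CAG ACG TGT CCT AAA TCC TAT GGG TTC AAA ATC ATC TTA TTT GAT CAT GGT CAC TAT ATG — no ATG→stop ORF.
Frame +3: CAA GTC ACA TAG TTC AGA CGT GTC CTA AAT CCT ATG GGT TCA AAA TCA TCT TAT TTG ATC ATG GTC ACT ATA TGA — ATG at 36, stop TGA at 75 → 42 nt; ATG at 63, stop TGA at 75 → 15 nt.
Frame -1: GTC ATA TAG TGA CCA TGA TCA AAT AAG ATG ATT TTG AAC CCA TAG GAT TTA GGA CAC GTC TGA ACT ATG TGA CTT GCA — ATG at 28, stop TAG at 43 → 18 nt; ATG at 67, stop TGA at 70 → 6 nt.
Frame -2: TCA TAT AGT GAC CAT GAT CAA ATA AGA TGA TTT TGA ACC CAT AGG ATT TAG GAC ACG TCT GAA CTA TGT GAC TTG — no ATG→stop ORF.
Frame -3: CAT ATA GTG ACC ATG ATC AAA TAA GAT GAT TTT GAA CCC ATA GGA TTT AGG ACA CGT CTG AAC TAT GTG ACT TGC — ATG at 15, stop TAA at 24 → 12 nt.
Longest: frame +3, positions 36–77, 42 nt = 14 codons = 13 aa. → 42 nucleotides.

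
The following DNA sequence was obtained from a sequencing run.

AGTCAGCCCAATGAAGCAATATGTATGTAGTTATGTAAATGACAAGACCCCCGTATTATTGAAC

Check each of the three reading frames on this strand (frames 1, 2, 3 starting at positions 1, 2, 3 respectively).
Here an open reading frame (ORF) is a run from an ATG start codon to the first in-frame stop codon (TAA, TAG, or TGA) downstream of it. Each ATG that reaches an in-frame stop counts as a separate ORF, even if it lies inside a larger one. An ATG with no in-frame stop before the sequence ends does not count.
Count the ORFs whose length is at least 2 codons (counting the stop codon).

Frame 1: AGT CAG CCC AAT GAA GCA ATA TGT ATG TAG TTA TGT AAA TGA CAA GAC CCC CGT ATT ATT GAA — ATG at 25, stop TAG at 28 → 6 nt.
Frame 2: GTC AGC CCA ATG AAG CAA TAT GTA TGT AGT TAT GTA AAT GAC AAG ACC CCC GTA TTA TTG AAC — no ATG→stop ORF.
Frame 3: TCA GCC CAA TGA AGC AAT ATG TAT GTA GTT ATG TAA ATG ACA AGA CCC CCG TAT TAT TGA — ATG at 21, stop TAA at 36 → 18 nt; ATG at 33, stop TAA at 36 → 6 nt; ATG at 39, stop TGA at 60 → 24 nt.
ORFs ≥ 2 codons: frame 1 25–30 (2 codons), frame 3 21–38 (6 codons), frame 3 33–38 (2 codons), frame 3 39–62 (8 codons). Count = 4.

4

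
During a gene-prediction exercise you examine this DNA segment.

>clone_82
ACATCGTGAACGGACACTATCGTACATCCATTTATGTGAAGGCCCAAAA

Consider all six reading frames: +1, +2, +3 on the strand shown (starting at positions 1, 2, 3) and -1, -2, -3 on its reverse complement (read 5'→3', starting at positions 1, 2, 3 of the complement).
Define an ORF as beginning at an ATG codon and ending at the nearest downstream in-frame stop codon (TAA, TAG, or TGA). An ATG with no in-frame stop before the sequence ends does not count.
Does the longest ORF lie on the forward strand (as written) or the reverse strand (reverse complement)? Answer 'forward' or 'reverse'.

Reverse complement (5'→3'): TTTTGGGCCTTCACATAAATGGATGTACGATAGTGTCCGTTCACGATGT
Frame +1: ACA TCG TGA ACG GAC ACT ATC GTA CAT CCA TTT ATG TGA AGG CCC AAA — ATG at 34, stop TGA at 37 → 6 nt.
Frame +2: CAT CGT GAA CGG ACA CTA TCG TAC ATC CAT TTA TGT GAA GGC CCA AAA — no ATG→stop ORF.
Frame +3: ATC GTG AAC GGA CAC TAT CGT ACA TCC ATT TAT GTG AAG GCC CAA — no ATG→stop ORF.
Frame -1: TTT TGG GCC TTC ACA TAA ATG GAT GTA CGA TAG TGT CCG TTC ACG ATG — ATG at 19, stop TAG at 31 → 15 nt.
Frame -2: TTT GGG CCT TCA CAT AAA TGG ATG TAC GAT AGT GTC CGT TCA CGA TGT — no ATG→stop ORF.
Frame -3: TTG GGC CTT CAC ATA AAT GGA TGT ACG ATA GTG TCC GTT CAC GAT — no ATG→stop ORF.
Forward-strand max 6 nt; reverse-strand max 15 nt. The reverse strand has the longer ORF.

reverse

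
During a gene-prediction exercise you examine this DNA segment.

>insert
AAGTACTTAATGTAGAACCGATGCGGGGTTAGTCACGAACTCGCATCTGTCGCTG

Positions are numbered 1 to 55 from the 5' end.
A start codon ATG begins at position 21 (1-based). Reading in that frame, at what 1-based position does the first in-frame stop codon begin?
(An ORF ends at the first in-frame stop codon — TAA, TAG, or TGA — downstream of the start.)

30

Codons from position 21: ATG (21–23), CGG (24–26), GGT (27–29), TAG (30–32).
TAG is a stop codon; it begins at position 30.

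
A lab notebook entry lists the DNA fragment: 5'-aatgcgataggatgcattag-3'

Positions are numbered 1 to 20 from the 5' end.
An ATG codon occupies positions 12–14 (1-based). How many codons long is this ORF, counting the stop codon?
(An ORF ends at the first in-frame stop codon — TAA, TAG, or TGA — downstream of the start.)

Codons from position 12: ATG (12–14), CAT (15–17), TAG (18–20).
TAG is the first in-frame stop; that's 3 codons including the stop.

3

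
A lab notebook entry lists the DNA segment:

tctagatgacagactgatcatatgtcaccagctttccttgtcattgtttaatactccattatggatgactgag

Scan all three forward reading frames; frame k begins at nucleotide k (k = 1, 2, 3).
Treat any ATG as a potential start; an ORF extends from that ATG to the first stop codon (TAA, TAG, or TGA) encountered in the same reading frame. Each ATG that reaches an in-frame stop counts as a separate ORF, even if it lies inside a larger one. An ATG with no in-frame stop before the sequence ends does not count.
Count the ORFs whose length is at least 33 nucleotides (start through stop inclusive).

Frame 1: TCT AGA TGA CAG ACT GAT CAT ATG TCA CCA GCT TTC CTT GTC ATT GTT TAA TAC TCC ATT ATG GAT GAC TGA — ATG at 22, stop TAA at 49 → 30 nt; ATG at 61, stop TGA at 70 → 12 nt.
Frame 2: CTA GAT GAC AGA CTG ATC ATA TGT CAC CAG CTT TCC TTG TCA TTG TTT AAT ACT CCA TTA TGG ATG ACT GAG — no ATG→stop ORF.
Frame 3: TAG ATG ACA GAC TGA TCA TAT GTC ACC AGC TTT CCT TGT CAT TGT TTA ATA CTC CAT TAT GGA TGA CTG — ATG at 6, stop TGA at 15 → 12 nt.
No ORF reaches 33 nucleotides. Count = 0.

0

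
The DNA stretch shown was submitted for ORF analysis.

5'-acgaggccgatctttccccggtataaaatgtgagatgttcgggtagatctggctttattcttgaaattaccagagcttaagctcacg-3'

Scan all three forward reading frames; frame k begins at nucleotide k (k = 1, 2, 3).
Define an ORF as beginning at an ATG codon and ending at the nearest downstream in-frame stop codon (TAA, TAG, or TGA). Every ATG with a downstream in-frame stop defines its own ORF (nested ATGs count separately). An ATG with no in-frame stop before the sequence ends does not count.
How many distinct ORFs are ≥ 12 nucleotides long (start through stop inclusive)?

1

Frame 1: ACG AGG CCG ATC TTT CCC CGG TAT AAA ATG TGA GAT GTT CGG GTA GAT CTG GCT TTA TTC TTG AAA TTA CCA GAG CTT AAG CTC ACG — ATG at 28, stop TGA at 31 → 6 nt.
Frame 2: CGA GGC CGA TCT TTC CCC GGT ATA AAA TGT GAG ATG TTC GGG TAG ATC TGG CTT TAT TCT TGA AAT TAC CAG AGC TTA AGC TCA — ATG at 35, stop TAG at 44 → 12 nt.
Frame 3: GAG GCC GAT CTT TCC CCG GTA TAA AAT GTG AGA TGT TCG GGT AGA TCT GGC TTT ATT CTT GAA ATT ACC AGA GCT TAA GCT CAC — no ATG→stop ORF.
ORFs ≥ 12 nucleotides: frame 2 35–46 (12 nucleotides). Count = 1.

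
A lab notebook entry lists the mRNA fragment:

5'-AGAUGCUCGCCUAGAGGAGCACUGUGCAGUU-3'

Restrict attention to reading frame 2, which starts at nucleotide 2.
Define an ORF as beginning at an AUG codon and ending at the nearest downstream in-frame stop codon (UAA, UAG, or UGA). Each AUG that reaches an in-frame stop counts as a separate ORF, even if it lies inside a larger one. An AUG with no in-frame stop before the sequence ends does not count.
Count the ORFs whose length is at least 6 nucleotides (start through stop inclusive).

0

Frame 2: GAU GCU CGC CUA GAG GAG CAC UGU GCA GUU — no AUG→stop ORF.
No ORF reaches 6 nucleotides. Count = 0.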